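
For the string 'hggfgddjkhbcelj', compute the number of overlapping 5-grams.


String 'hggfgddjkhbcelj' has length L = 15.
Number of overlapping n-grams = L - n + 1
Substituting: 15 - 5 + 1 = 11

11


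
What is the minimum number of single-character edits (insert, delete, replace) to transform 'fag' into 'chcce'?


Building DP table for s1='fag' (len 3) and s2='chcce' (len 5):
       c  h  c  c  e
    0  1  2  3  4  5
  f 1  1  2  3  4  5
  a 2  2  2  3  4  5
  g 3  3  3  3  4  5
Edit distance = dp[3][5] = 5

5


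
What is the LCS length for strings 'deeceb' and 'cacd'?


DP table for LCS of 'deeceb' and 'cacd':
       c  a  c  d
    0  0  0  0  0
  d 0  0  0  0  1
  e 0  0  0  0  1
  e 0  0  0  0  1
  c 0  1  1  1  1
  e 0  1  1  1  1
  b 0  1  1  1  1
LCS: 'd'
LCS length = 1

1


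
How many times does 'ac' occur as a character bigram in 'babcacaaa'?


Scanning 'babcacaaa' for bigram 'ac':
  Position 0: 'ba' -> no
  Position 1: 'ab' -> no
  Position 2: 'bc' -> no
  Position 3: 'ca' -> no
  Position 4: 'ac' -> MATCH
  Position 5: 'ca' -> no
  Position 6: 'aa' -> no
  Position 7: 'aa' -> no
Total matches: 1

1


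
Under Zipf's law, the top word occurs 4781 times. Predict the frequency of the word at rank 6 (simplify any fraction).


Zipf's law: freq(rank) = f1 / rank
f1 = 4781, rank = 6
freq = 4781 / 6
GCD(4781, 6) = 1
Simplified: 4781/6

4781/6


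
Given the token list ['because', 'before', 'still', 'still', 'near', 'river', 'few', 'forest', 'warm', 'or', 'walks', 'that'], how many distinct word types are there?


Listing all tokens and tracking unique types:
  Token 1: 'because' -> NEW (unique so far: 1)
  Token 2: 'before' -> NEW (unique so far: 2)
  Token 3: 'still' -> NEW (unique so far: 3)
  Token 4: 'still' -> duplicate (unique so far: 3)
  Token 5: 'near' -> NEW (unique so far: 4)
  Token 6: 'river' -> NEW (unique so far: 5)
  Token 7: 'few' -> NEW (unique so far: 6)
  Token 8: 'forest' -> NEW (unique so far: 7)
  Token 9: 'warm' -> NEW (unique so far: 8)
  Token 10: 'or' -> NEW (unique so far: 9)
  Token 11: 'walks' -> NEW (unique so far: 10)
  Token 12: 'that' -> NEW (unique so far: 11)
Unique types: ('because', 'before', 'few', 'forest', 'near', 'or', 'river', 'still', 'that', 'walks', 'warm')
Vocabulary size: 11

11


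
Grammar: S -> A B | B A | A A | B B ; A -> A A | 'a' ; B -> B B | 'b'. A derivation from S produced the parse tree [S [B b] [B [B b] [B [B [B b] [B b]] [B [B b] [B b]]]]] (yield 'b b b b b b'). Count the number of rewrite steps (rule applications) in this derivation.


Every bracketed nonterminal node [X ...] in the tree is produced by exactly one rule application.
Reading the tree off as a leftmost derivation:
  Step 1: S  =>  B B   (applied S -> B B)
  Step 2: B B  =>  b B   (applied B -> b)
  Step 3: b B  =>  b B B   (applied B -> B B)
  Step 4: b B B  =>  b b B   (applied B -> b)
  Step 5: b b B  =>  b b B B   (applied B -> B B)
  Step 6: b b B B  =>  b b B B B   (applied B -> B B)
  Step 7: b b B B B  =>  b b b B B   (applied B -> b)
  Step 8: b b b B B  =>  b b b b B   (applied B -> b)
  Step 9: b b b b B  =>  b b b b B B   (applied B -> B B)
  Step 10: b b b b B B  =>  b b b b b B   (applied B -> b)
  Step 11: b b b b b B  =>  b b b b b b   (applied B -> b)
Final yield: b b b b b b
Total rewrite steps: 11

11


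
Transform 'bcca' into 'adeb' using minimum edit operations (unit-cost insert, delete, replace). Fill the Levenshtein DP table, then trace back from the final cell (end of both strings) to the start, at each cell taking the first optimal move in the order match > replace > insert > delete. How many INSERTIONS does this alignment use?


Edit distance = 4. Backtracking from cell (4, 4) with preference match > replace > insert > delete,
then listing the resulting alignment 'bcca' -> 'adeb' left to right:
  Step 1: replace b->a
  Step 2: replace c->d
  Step 3: replace c->e
  Step 4: replace a->b
Total insertions: 0

0


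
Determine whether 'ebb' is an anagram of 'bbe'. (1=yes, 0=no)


Sort characters of 'ebb': 'bbe'
Sort characters of 'bbe': 'bbe'
Sorted forms match -> they ARE anagrams
Result: 1

1


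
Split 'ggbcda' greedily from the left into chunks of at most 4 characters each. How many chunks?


'ggbcda' has 6 characters.
Chunking with max size 4:
  Chunk 1: 'ggbc' (positions 0-3)
  Chunk 2: 'da' (positions 4-5)
Total chunks: ceil(6 / 4) = 2

2


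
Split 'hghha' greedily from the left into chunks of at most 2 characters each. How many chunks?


'hghha' has 5 characters.
Chunking with max size 2:
  Chunk 1: 'hg' (positions 0-1)
  Chunk 2: 'hh' (positions 2-3)
  Chunk 3: 'a' (positions 4-4)
Total chunks: ceil(5 / 2) = 3

3


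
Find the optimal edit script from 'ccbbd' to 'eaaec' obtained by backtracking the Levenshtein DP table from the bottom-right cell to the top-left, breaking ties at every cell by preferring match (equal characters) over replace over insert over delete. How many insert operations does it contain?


Edit distance = 5. Backtracking from cell (5, 5) with preference match > replace > insert > delete,
then listing the resulting alignment 'ccbbd' -> 'eaaec' left to right:
  Step 1: replace c->e
  Step 2: replace c->a
  Step 3: replace b->a
  Step 4: replace b->e
  Step 5: replace d->c
Total insertions: 0

0


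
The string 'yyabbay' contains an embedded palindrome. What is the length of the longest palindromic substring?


Scanning 'yyabbay' for palindromic substrings.
Substring at positions 1-6: 'yabbay'.
Check: reverse('yabbay') = 'yabbay' -> palindrome confirmed.
Neighbouring characters ('y' / '-') break symmetry, so it cannot extend further.
No longer palindromic substring exists; longest length = 6

6


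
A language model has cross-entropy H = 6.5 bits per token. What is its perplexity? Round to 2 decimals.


Perplexity formula: PP = 2^H
H = 6.5
PP = 2^6.5
Decompose: 2^6.5 = 2^6 * 2^0.5 = 2^6 * sqrt(2)
2^6 = 64, sqrt(2) ~ 1.4142136
PP ~ 64 * 1.4142136 = 90.5096704
Rounded to 2 decimals: 90.51

90.51


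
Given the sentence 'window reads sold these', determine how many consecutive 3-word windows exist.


Word trigrams from [4] words:
  Trigram 1: (window reads sold)
  Trigram 2: (reads sold these)
Total word trigrams: 4 - 2 = 2

2


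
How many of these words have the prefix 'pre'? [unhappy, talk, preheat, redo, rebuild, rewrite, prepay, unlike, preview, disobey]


Checking each word for prefix 'pre':
  'unhappy' -> no (count: 0)
  'talk' -> no (count: 0)
  'preheat' -> YES, starts with 'pre' (count: 1)
  'redo' -> no (count: 1)
  'rebuild' -> no (count: 1)
  'rewrite' -> no (count: 1)
  'prepay' -> YES, starts with 'pre' (count: 2)
  'unlike' -> no (count: 2)
  'preview' -> YES, starts with 'pre' (count: 3)
  'disobey' -> no (count: 3)
Total with prefix 'pre': 3

3


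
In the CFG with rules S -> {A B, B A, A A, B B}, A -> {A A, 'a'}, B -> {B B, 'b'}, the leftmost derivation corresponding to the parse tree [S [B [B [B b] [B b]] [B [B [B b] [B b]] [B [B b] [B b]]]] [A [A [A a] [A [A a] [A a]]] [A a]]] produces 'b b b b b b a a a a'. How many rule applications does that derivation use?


Every bracketed nonterminal node [X ...] in the tree is produced by exactly one rule application.
Reading the tree off as a leftmost derivation:
  Step 1: S  =>  B A   (applied S -> B A)
  Step 2: B A  =>  B B A   (applied B -> B B)
  Step 3: B B A  =>  B B B A   (applied B -> B B)
  Step 4: B B B A  =>  b B B A   (applied B -> b)
  Step 5: b B B A  =>  b b B A   (applied B -> b)
  Step 6: b b B A  =>  b b B B A   (applied B -> B B)
  Step 7: b b B B A  =>  b b B B B A   (applied B -> B B)
  Step 8: b b B B B A  =>  b b b B B A   (applied B -> b)
  Step 9: b b b B B A  =>  b b b b B A   (applied B -> b)
  Step 10: b b b b B A  =>  b b b b B B A   (applied B -> B B)
  Step 11: b b b b B B A  =>  b b b b b B A   (applied B -> b)
  Step 12: b b b b b B A  =>  b b b b b b A   (applied B -> b)
  Step 13: b b b b b b A  =>  b b b b b b A A   (applied A -> A A)
  Step 14: b b b b b b A A  =>  b b b b b b A A A   (applied A -> A A)
  Step 15: b b b b b b A A A  =>  b b b b b b a A A   (applied A -> a)
  Step 16: b b b b b b a A A  =>  b b b b b b a A A A   (applied A -> A A)
  Step 17: b b b b b b a A A A  =>  b b b b b b a a A A   (applied A -> a)
  Step 18: b b b b b b a a A A  =>  b b b b b b a a a A   (applied A -> a)
  Step 19: b b b b b b a a a A  =>  b b b b b b a a a a   (applied A -> a)
Final yield: b b b b b b a a a a
Total rewrite steps: 19

19


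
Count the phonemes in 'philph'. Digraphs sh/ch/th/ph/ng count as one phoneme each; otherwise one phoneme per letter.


Parsing 'philph' greedily, digraphs first:
  'ph' -> digraph (1 consonant phoneme) (phonemes so far: 1)
  'i' -> vowel phoneme (phonemes so far: 2)
  'l' -> consonant phoneme (phonemes so far: 3)
  'ph' -> digraph (1 consonant phoneme) (phonemes so far: 4)
Total phonemes: 4

4


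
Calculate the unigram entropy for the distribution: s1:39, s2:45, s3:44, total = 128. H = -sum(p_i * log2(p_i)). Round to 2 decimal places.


Computing entropy H = -sum(p_i * log2(p_i)):
  s1: p = 39/128 = 0.3047, -p*log2(p) = 0.5224
  s2: p = 45/128 = 0.3516, -p*log2(p) = 0.5302
  s3: p = 44/128 = 0.3438, -p*log2(p) = 0.5296
H = sum of terms = 1.5822
Rounded to 2 decimals: 1.58

1.58


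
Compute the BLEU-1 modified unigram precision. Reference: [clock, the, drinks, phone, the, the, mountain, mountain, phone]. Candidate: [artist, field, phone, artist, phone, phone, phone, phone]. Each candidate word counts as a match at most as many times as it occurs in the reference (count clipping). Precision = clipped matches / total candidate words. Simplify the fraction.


Reference word counts: {'clock': 1, 'drinks': 1, 'mountain': 2, 'phone': 2, 'the': 3}
Checking each candidate word (with clipping):
  'artist' -> not in reference -> no match (matches: 0)
  'field' -> not in reference -> no match (matches: 0)
  'phone' -> in reference (ref count 2, used 1/2) -> match (matches: 1)
  'artist' -> not in reference -> no match (matches: 1)
  'phone' -> in reference (ref count 2, used 2/2) -> match (matches: 2)
  'phone' -> ref count 2 already used up (2/2) -> clipped, no match (matches: 2)
  'phone' -> ref count 2 already used up (2/2) -> clipped, no match (matches: 2)
  'phone' -> ref count 2 already used up (2/2) -> clipped, no match (matches: 2)
Clipped matches: 2, Candidate length: 8
Precision = 2/8 = 1/4

1/4


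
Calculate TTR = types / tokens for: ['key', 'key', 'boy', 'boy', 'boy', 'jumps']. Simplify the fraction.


Tokens: 6
Unique types: ('boy', 'jumps', 'key') = 3
TTR = 3/6
Simplify: divide both by 3 -> 1/2
TTR = 1/2

1/2


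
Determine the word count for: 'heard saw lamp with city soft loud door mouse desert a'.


Counting words by splitting on spaces:
  Word 1: 'heard'
  Word 2: 'saw'
  Word 3: 'lamp'
  Word 4: 'with'
  Word 5: 'city'
  Word 6: 'soft'
  Word 7: 'loud'
  Word 8: 'door'
  Word 9: 'mouse'
  Word 10: 'desert'
  Word 11: 'a'
Total words: 11

11


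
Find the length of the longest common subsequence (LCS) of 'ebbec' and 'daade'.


DP table for LCS of 'ebbec' and 'daade':
       d  a  a  d  e
    0  0  0  0  0  0
  e 0  0  0  0  0  1
  b 0  0  0  0  0  1
  b 0  0  0  0  0  1
  e 0  0  0  0  0  1
  c 0  0  0  0  0  1
LCS: 'e'
LCS length = 1

1


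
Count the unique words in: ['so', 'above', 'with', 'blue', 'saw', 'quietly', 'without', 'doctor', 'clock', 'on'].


Listing all tokens and tracking unique types:
  Token 1: 'so' -> NEW (unique so far: 1)
  Token 2: 'above' -> NEW (unique so far: 2)
  Token 3: 'with' -> NEW (unique so far: 3)
  Token 4: 'blue' -> NEW (unique so far: 4)
  Token 5: 'saw' -> NEW (unique so far: 5)
  Token 6: 'quietly' -> NEW (unique so far: 6)
  Token 7: 'without' -> NEW (unique so far: 7)
  Token 8: 'doctor' -> NEW (unique so far: 8)
  Token 9: 'clock' -> NEW (unique so far: 9)
  Token 10: 'on' -> NEW (unique so far: 10)
Unique types: ('above', 'blue', 'clock', 'doctor', 'on', 'quietly', 'saw', 'so', 'with', 'without')
Vocabulary size: 10

10


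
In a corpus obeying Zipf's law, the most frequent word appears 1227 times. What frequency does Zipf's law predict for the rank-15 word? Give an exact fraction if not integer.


Zipf's law: freq(rank) = f1 / rank
f1 = 1227, rank = 15
freq = 1227 / 15
GCD(1227, 15) = 3
Simplified: 409/5

409/5


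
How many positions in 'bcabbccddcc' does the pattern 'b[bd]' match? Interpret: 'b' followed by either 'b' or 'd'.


Pattern: b[bd] means 'b' followed by either 'b' or 'd'.
Scanning 'bcabbccddcc' position-by-position:
  Pos 0: window 'bc' -> no
  Pos 1: window 'ca' -> no
  Pos 2: window 'ab' -> no
  Pos 3: window 'bb' -> MATCH
  Pos 4: window 'bc' -> no
  Pos 5: window 'cc' -> no
  Pos 6: window 'cd' -> no
  Pos 7: window 'dd' -> no
  Pos 8: window 'dc' -> no
  Pos 9: window 'cc' -> no
  Pos 10: window 'c' -> no
Total matches: 1

1


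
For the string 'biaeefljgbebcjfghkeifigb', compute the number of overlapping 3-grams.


String 'biaeefljgbebcjfghkeifigb' has length L = 24.
Number of overlapping n-grams = L - n + 1
Substituting: 24 - 3 + 1 = 22

22


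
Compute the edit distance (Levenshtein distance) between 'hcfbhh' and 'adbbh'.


Building DP table for s1='hcfbhh' (len 6) and s2='adbbh' (len 5):
       a  d  b  b  h
    0  1  2  3  4  5
  h 1  1  2  3  4  4
  c 2  2  2  3  4  5
  f 3  3  3  3  4  5
  b 4  4  4  3  3  4
  h 5  5  5  4  4  3
  h 6  6  6  5  5  4
Edit distance = dp[6][5] = 4

4


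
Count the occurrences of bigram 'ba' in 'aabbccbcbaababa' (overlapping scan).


Scanning 'aabbccbcbaababa' for bigram 'ba':
  Position 0: 'aa' -> no
  Position 1: 'ab' -> no
  Position 2: 'bb' -> no
  Position 3: 'bc' -> no
  Position 4: 'cc' -> no
  Position 5: 'cb' -> no
  Position 6: 'bc' -> no
  Position 7: 'cb' -> no
  Position 8: 'ba' -> MATCH
  Position 9: 'aa' -> no
  Position 10: 'ab' -> no
  Position 11: 'ba' -> MATCH
  Position 12: 'ab' -> no
  Position 13: 'ba' -> MATCH
Total matches: 3

3


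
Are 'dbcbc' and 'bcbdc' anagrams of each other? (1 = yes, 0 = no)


Sort characters of 'dbcbc': 'bbccd'
Sort characters of 'bcbdc': 'bbccd'
Sorted forms match -> they ARE anagrams
Result: 1

1


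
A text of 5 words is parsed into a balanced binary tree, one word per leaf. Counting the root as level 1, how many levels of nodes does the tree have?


In a balanced binary tree with n leaves the deepest leaf is ceil(log2(n)) edges below the root,
so counting node levels inclusive of root and leaves gives ceil(log2(n)) + 1 levels.
log2(5) = 2.3219
ceil(2.3219) = 3
levels = 3 + 1 = 4

4


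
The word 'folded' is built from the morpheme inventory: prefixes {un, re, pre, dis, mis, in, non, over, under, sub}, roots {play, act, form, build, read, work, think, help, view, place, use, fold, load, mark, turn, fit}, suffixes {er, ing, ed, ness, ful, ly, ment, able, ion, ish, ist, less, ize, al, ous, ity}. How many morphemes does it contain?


Segmenting 'folded' against the inventory:
  'fold' -> root (morpheme 1)
  'ed' -> suffix (morpheme 2)
Total morphemes: 2

2


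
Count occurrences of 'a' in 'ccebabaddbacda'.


Scanning 'ccebabaddbacda' for 'a':
  Position 4: 'a' -> MATCH (count: 1)
  Position 6: 'a' -> MATCH (count: 2)
  Position 10: 'a' -> MATCH (count: 3)
  Position 13: 'a' -> MATCH (count: 4)
Total occurrences of 'a': 4

4


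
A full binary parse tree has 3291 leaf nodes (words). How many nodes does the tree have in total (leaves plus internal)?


Leaf nodes (terminals): 3291
Internal nodes = n - 1 = 3291 - 1 = 3290
Total = leaves + internal = 3291 + 3290 = 6581

6581


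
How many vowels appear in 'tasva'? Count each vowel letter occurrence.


Scanning each character of 'tasva':
  Position 1: 't' -> consonant (running count: 0)
  Position 2: 'a' -> vowel (running count: 1)
  Position 3: 's' -> consonant (running count: 1)
  Position 4: 'v' -> consonant (running count: 1)
  Position 5: 'a' -> vowel (running count: 2)
Total vowels: 2

2


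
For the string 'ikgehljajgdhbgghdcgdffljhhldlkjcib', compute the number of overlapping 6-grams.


String 'ikgehljajgdhbgghdcgdffljhhldlkjcib' has length L = 34.
Number of overlapping n-grams = L - n + 1
Substituting: 34 - 6 + 1 = 29

29


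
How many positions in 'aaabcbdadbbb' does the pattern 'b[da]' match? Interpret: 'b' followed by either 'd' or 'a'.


Pattern: b[da] means 'b' followed by either 'd' or 'a'.
Scanning 'aaabcbdadbbb' position-by-position:
  Pos 0: window 'aa' -> no
  Pos 1: window 'aa' -> no
  Pos 2: window 'ab' -> no
  Pos 3: window 'bc' -> no
  Pos 4: window 'cb' -> no
  Pos 5: window 'bd' -> MATCH
  Pos 6: window 'da' -> no
  Pos 7: window 'ad' -> no
  Pos 8: window 'db' -> no
  Pos 9: window 'bb' -> no
  Pos 10: window 'bb' -> no
  Pos 11: window 'b' -> no
Total matches: 1

1


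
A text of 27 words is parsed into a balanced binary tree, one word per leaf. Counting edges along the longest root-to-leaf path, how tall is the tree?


In a balanced binary tree with n leaves the deepest leaf is ceil(log2(n)) edges below the root.
log2(27) = 4.7549
ceil(4.7549) = 5
height (edges) = 5

5


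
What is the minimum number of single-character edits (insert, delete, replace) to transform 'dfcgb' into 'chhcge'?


Building DP table for s1='dfcgb' (len 5) and s2='chhcge' (len 6):
       c  h  h  c  g  e
    0  1  2  3  4  5  6
  d 1  1  2  3  4  5  6
  f 2  2  2  3  4  5  6
  c 3  2  3  3  3  4  5
  g 4  3  3  4  4  3  4
  b 5  4  4  4  5  4  4
Edit distance = dp[5][6] = 4

4


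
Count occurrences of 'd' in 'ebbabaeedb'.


Scanning 'ebbabaeedb' for 'd':
  Position 8: 'd' -> MATCH (count: 1)
Total occurrences of 'd': 1

1


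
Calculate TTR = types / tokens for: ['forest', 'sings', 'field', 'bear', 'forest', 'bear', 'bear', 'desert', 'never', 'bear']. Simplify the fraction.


Tokens: 10
Unique types: ('bear', 'desert', 'field', 'forest', 'never', 'sings') = 6
TTR = 6/10
Simplify: divide both by 2 -> 3/5
TTR = 3/5

3/5


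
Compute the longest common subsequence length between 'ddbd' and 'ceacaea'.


DP table for LCS of 'ddbd' and 'ceacaea':
       c  e  a  c  a  e  a
    0  0  0  0  0  0  0  0
  d 0  0  0  0  0  0  0  0
  d 0  0  0  0  0  0  0  0
  b 0  0  0  0  0  0  0  0
  d 0  0  0  0  0  0  0  0
LCS length = 0

0


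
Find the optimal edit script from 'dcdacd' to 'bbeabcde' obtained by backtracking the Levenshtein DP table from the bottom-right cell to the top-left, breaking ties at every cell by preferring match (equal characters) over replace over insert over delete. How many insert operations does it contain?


Edit distance = 5. Backtracking from cell (6, 8) with preference match > replace > insert > delete,
then listing the resulting alignment 'dcdacd' -> 'bbeabcde' left to right:
  Step 1: replace d->b
  Step 2: replace c->b
  Step 3: replace d->e
  Step 4: keep 'a'
  Step 5: insert 'b' [insertion #1]
  Step 6: keep 'c'
  Step 7: keep 'd'
  Step 8: insert 'e' [insertion #2]
Total insertions: 2

2


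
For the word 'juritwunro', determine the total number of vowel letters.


Scanning each character of 'juritwunro':
  Position 1: 'j' -> consonant (running count: 0)
  Position 2: 'u' -> vowel (running count: 1)
  Position 3: 'r' -> consonant (running count: 1)
  Position 4: 'i' -> vowel (running count: 2)
  Position 5: 't' -> consonant (running count: 2)
  Position 6: 'w' -> consonant (running count: 2)
  Position 7: 'u' -> vowel (running count: 3)
  Position 8: 'n' -> consonant (running count: 3)
  Position 9: 'r' -> consonant (running count: 3)
  Position 10: 'o' -> vowel (running count: 4)
Total vowels: 4

4


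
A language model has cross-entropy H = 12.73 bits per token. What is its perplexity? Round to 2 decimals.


Perplexity formula: PP = 2^H
H = 12.73
PP = 2^12.73
Decompose: 2^12.73 = 2^12 * 2^0.73
2^12 = 4096, 2^0.73 ~ 1.6586391
PP ~ 4096 * 1.6586391 = 6793.7857536
Rounded to 2 decimals: 6793.79

6793.79


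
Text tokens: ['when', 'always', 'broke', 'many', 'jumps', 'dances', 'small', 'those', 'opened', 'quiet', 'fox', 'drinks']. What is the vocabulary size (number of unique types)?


Listing all tokens and tracking unique types:
  Token 1: 'when' -> NEW (unique so far: 1)
  Token 2: 'always' -> NEW (unique so far: 2)
  Token 3: 'broke' -> NEW (unique so far: 3)
  Token 4: 'many' -> NEW (unique so far: 4)
  Token 5: 'jumps' -> NEW (unique so far: 5)
  Token 6: 'dances' -> NEW (unique so far: 6)
  Token 7: 'small' -> NEW (unique so far: 7)
  Token 8: 'those' -> NEW (unique so far: 8)
  Token 9: 'opened' -> NEW (unique so far: 9)
  Token 10: 'quiet' -> NEW (unique so far: 10)
  Token 11: 'fox' -> NEW (unique so far: 11)
  Token 12: 'drinks' -> NEW (unique so far: 12)
Unique types: ('always', 'broke', 'dances', 'drinks', 'fox', 'jumps', 'many', 'opened', 'quiet', 'small', 'those', 'when')
Vocabulary size: 12

12


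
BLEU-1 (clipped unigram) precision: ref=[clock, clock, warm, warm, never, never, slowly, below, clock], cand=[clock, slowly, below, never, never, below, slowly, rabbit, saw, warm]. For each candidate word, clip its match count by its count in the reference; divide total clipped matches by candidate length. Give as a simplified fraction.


Reference word counts: {'below': 1, 'clock': 3, 'never': 2, 'slowly': 1, 'warm': 2}
Checking each candidate word (with clipping):
  'clock' -> in reference (ref count 3, used 1/3) -> match (matches: 1)
  'slowly' -> in reference (ref count 1, used 1/1) -> match (matches: 2)
  'below' -> in reference (ref count 1, used 1/1) -> match (matches: 3)
  'never' -> in reference (ref count 2, used 1/2) -> match (matches: 4)
  'never' -> in reference (ref count 2, used 2/2) -> match (matches: 5)
  'below' -> ref count 1 already used up (1/1) -> clipped, no match (matches: 5)
  'slowly' -> ref count 1 already used up (1/1) -> clipped, no match (matches: 5)
  'rabbit' -> not in reference -> no match (matches: 5)
  'saw' -> not in reference -> no match (matches: 5)
  'warm' -> in reference (ref count 2, used 1/2) -> match (matches: 6)
Clipped matches: 6, Candidate length: 10
Precision = 6/10 = 3/5

3/5


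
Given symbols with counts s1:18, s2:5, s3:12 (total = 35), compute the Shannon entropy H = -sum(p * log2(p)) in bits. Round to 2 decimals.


Computing entropy H = -sum(p_i * log2(p_i)):
  s1: p = 18/35 = 0.5143, -p*log2(p) = 0.4934
  s2: p = 5/35 = 0.1429, -p*log2(p) = 0.4011
  s3: p = 12/35 = 0.3429, -p*log2(p) = 0.5295
H = sum of terms = 1.4240
Rounded to 2 decimals: 1.42

1.42


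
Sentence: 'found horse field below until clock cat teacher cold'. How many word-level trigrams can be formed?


Word trigrams from [9] words:
  Trigram 1: (found horse field)
  Trigram 2: (horse field below)
  Trigram 3: (field below until)
  Trigram 4: (below until clock)
  Trigram 5: (until clock cat)
  Trigram 6: (clock cat teacher)
  Trigram 7: (cat teacher cold)
Total word trigrams: 9 - 2 = 7

7


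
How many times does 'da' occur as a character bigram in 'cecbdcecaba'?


Scanning 'cecbdcecaba' for bigram 'da':
  Position 0: 'ce' -> no
  Position 1: 'ec' -> no
  Position 2: 'cb' -> no
  Position 3: 'bd' -> no
  Position 4: 'dc' -> no
  Position 5: 'ce' -> no
  Position 6: 'ec' -> no
  Position 7: 'ca' -> no
  Position 8: 'ab' -> no
  Position 9: 'ba' -> no
Total matches: 0

0


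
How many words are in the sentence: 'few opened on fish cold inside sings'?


Counting words by splitting on spaces:
  Word 1: 'few'
  Word 2: 'opened'
  Word 3: 'on'
  Word 4: 'fish'
  Word 5: 'cold'
  Word 6: 'inside'
  Word 7: 'sings'
Total words: 7

7


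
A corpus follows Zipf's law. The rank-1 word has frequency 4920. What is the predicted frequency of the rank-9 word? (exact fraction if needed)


Zipf's law: freq(rank) = f1 / rank
f1 = 4920, rank = 9
freq = 4920 / 9
GCD(4920, 9) = 3
Simplified: 1640/3

1640/3


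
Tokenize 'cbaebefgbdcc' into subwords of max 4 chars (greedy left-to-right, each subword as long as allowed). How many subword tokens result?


'cbaebefgbdcc' has 12 characters.
Chunking with max size 4:
  Chunk 1: 'cbae' (positions 0-3)
  Chunk 2: 'befg' (positions 4-7)
  Chunk 3: 'bdcc' (positions 8-11)
Total chunks: ceil(12 / 4) = 3

3


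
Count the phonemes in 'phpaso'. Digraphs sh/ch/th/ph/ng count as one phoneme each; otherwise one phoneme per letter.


Parsing 'phpaso' greedily, digraphs first:
  'ph' -> digraph (1 consonant phoneme) (phonemes so far: 1)
  'p' -> consonant phoneme (phonemes so far: 2)
  'a' -> vowel phoneme (phonemes so far: 3)
  's' -> consonant phoneme (phonemes so far: 4)
  'o' -> vowel phoneme (phonemes so far: 5)
Total phonemes: 5

5


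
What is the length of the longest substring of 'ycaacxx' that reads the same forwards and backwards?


Scanning 'ycaacxx' for palindromic substrings.
Substring at positions 1-4: 'caac'.
Check: reverse('caac') = 'caac' -> palindrome confirmed.
Neighbouring characters ('y' / 'x') break symmetry, so it cannot extend further.
No longer palindromic substring exists; longest length = 4

4


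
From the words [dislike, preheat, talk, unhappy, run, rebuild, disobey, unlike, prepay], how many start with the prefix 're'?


Checking each word for prefix 're':
  'dislike' -> no (count: 0)
  'preheat' -> no (count: 0)
  'talk' -> no (count: 0)
  'unhappy' -> no (count: 0)
  'run' -> no (count: 0)
  'rebuild' -> YES, starts with 're' (count: 1)
  'disobey' -> no (count: 1)
  'unlike' -> no (count: 1)
  'prepay' -> no (count: 1)
Total with prefix 're': 1

1


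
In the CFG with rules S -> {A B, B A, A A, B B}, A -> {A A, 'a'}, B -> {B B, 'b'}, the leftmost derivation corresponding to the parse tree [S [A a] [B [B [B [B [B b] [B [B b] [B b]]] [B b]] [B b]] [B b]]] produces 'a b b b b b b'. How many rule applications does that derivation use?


Every bracketed nonterminal node [X ...] in the tree is produced by exactly one rule application.
Reading the tree off as a leftmost derivation:
  Step 1: S  =>  A B   (applied S -> A B)
  Step 2: A B  =>  a B   (applied A -> a)
  Step 3: a B  =>  a B B   (applied B -> B B)
  Step 4: a B B  =>  a B B B   (applied B -> B B)
  Step 5: a B B B  =>  a B B B B   (applied B -> B B)
  Step 6: a B B B B  =>  a B B B B B   (applied B -> B B)
  Step 7: a B B B B B  =>  a b B B B B   (applied B -> b)
  Step 8: a b B B B B  =>  a b B B B B B   (applied B -> B B)
  Step 9: a b B B B B B  =>  a b b B B B B   (applied B -> b)
  Step 10: a b b B B B B  =>  a b b b B B B   (applied B -> b)
  Step 11: a b b b B B B  =>  a b b b b B B   (applied B -> b)
  Step 12: a b b b b B B  =>  a b b b b b B   (applied B -> b)
  Step 13: a b b b b b B  =>  a b b b b b b   (applied B -> b)
Final yield: a b b b b b b
Total rewrite steps: 13

13


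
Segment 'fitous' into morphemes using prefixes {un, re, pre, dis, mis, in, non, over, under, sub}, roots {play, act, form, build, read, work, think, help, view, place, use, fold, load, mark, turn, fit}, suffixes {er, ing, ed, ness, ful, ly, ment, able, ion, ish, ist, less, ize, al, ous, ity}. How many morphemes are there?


Segmenting 'fitous' against the inventory:
  'fit' -> root (morpheme 1)
  'ous' -> suffix (morpheme 2)
Total morphemes: 2

2


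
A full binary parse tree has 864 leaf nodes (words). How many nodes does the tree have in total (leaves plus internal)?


Leaf nodes (terminals): 864
Internal nodes = n - 1 = 864 - 1 = 863
Total = leaves + internal = 864 + 863 = 1727

1727


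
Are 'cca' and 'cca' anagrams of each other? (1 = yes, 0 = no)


Sort characters of 'cca': 'acc'
Sort characters of 'cca': 'acc'
Sorted forms match -> they ARE anagrams
Result: 1

1


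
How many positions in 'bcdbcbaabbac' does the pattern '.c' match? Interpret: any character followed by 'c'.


Pattern: .c means any character followed by 'c'.
Scanning 'bcdbcbaabbac' position-by-position:
  Pos 0: window 'bc' -> MATCH
  Pos 1: window 'cd' -> no
  Pos 2: window 'db' -> no
  Pos 3: window 'bc' -> MATCH
  Pos 4: window 'cb' -> no
  Pos 5: window 'ba' -> no
  Pos 6: window 'aa' -> no
  Pos 7: window 'ab' -> no
  Pos 8: window 'bb' -> no
  Pos 9: window 'ba' -> no
  Pos 10: window 'ac' -> MATCH
  Pos 11: window 'c' -> no
Total matches: 3

3


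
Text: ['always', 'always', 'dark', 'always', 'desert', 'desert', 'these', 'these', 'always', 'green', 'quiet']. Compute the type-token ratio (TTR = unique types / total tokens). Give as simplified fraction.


Tokens: 11
Unique types: ('always', 'dark', 'desert', 'green', 'quiet', 'these') = 6
TTR = 6/11
Already in lowest terms.

6/11


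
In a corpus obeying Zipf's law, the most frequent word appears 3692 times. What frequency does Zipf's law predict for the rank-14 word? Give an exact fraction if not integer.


Zipf's law: freq(rank) = f1 / rank
f1 = 3692, rank = 14
freq = 3692 / 14
GCD(3692, 14) = 2
Simplified: 1846/7

1846/7


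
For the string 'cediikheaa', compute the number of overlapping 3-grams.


String 'cediikheaa' has length L = 10.
Number of overlapping n-grams = L - n + 1
Substituting: 10 - 3 + 1 = 8

8


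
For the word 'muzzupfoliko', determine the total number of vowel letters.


Scanning each character of 'muzzupfoliko':
  Position 1: 'm' -> consonant (running count: 0)
  Position 2: 'u' -> vowel (running count: 1)
  Position 3: 'z' -> consonant (running count: 1)
  Position 4: 'z' -> consonant (running count: 1)
  Position 5: 'u' -> vowel (running count: 2)
  Position 6: 'p' -> consonant (running count: 2)
  Position 7: 'f' -> consonant (running count: 2)
  Position 8: 'o' -> vowel (running count: 3)
  Position 9: 'l' -> consonant (running count: 3)
  Position 10: 'i' -> vowel (running count: 4)
  Position 11: 'k' -> consonant (running count: 4)
  Position 12: 'o' -> vowel (running count: 5)
Total vowels: 5

5


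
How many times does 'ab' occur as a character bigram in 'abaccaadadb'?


Scanning 'abaccaadadb' for bigram 'ab':
  Position 0: 'ab' -> MATCH
  Position 1: 'ba' -> no
  Position 2: 'ac' -> no
  Position 3: 'cc' -> no
  Position 4: 'ca' -> no
  Position 5: 'aa' -> no
  Position 6: 'ad' -> no
  Position 7: 'da' -> no
  Position 8: 'ad' -> no
  Position 9: 'db' -> no
Total matches: 1

1


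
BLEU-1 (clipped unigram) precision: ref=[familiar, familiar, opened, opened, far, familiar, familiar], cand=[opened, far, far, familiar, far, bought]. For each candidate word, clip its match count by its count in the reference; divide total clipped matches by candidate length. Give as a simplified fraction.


Reference word counts: {'familiar': 4, 'far': 1, 'opened': 2}
Checking each candidate word (with clipping):
  'opened' -> in reference (ref count 2, used 1/2) -> match (matches: 1)
  'far' -> in reference (ref count 1, used 1/1) -> match (matches: 2)
  'far' -> ref count 1 already used up (1/1) -> clipped, no match (matches: 2)
  'familiar' -> in reference (ref count 4, used 1/4) -> match (matches: 3)
  'far' -> ref count 1 already used up (1/1) -> clipped, no match (matches: 3)
  'bought' -> not in reference -> no match (matches: 3)
Clipped matches: 3, Candidate length: 6
Precision = 3/6 = 1/2

1/2


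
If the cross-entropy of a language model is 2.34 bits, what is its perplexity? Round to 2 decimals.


Perplexity formula: PP = 2^H
H = 2.34
PP = 2^2.34
Decompose: 2^2.34 = 2^2 * 2^0.34
2^2 = 4, 2^0.34 ~ 1.2657566
PP ~ 4 * 1.2657566 = 5.0630264
Rounded to 2 decimals: 5.06

5.06


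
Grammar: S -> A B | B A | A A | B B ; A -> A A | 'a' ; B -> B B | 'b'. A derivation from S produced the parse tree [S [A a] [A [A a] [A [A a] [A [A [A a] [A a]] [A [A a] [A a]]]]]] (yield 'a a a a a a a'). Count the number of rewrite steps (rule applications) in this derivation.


Every bracketed nonterminal node [X ...] in the tree is produced by exactly one rule application.
Reading the tree off as a leftmost derivation:
  Step 1: S  =>  A A   (applied S -> A A)
  Step 2: A A  =>  a A   (applied A -> a)
  Step 3: a A  =>  a A A   (applied A -> A A)
  Step 4: a A A  =>  a a A   (applied A -> a)
  Step 5: a a A  =>  a a A A   (applied A -> A A)
  Step 6: a a A A  =>  a a a A   (applied A -> a)
  Step 7: a a a A  =>  a a a A A   (applied A -> A A)
  Step 8: a a a A A  =>  a a a A A A   (applied A -> A A)
  Step 9: a a a A A A  =>  a a a a A A   (applied A -> a)
  Step 10: a a a a A A  =>  a a a a a A   (applied A -> a)
  Step 11: a a a a a A  =>  a a a a a A A   (applied A -> A A)
  Step 12: a a a a a A A  =>  a a a a a a A   (applied A -> a)
  Step 13: a a a a a a A  =>  a a a a a a a   (applied A -> a)
Final yield: a a a a a a a
Total rewrite steps: 13

13


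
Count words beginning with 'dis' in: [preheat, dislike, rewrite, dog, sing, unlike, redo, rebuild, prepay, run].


Checking each word for prefix 'dis':
  'preheat' -> no (count: 0)
  'dislike' -> YES, starts with 'dis' (count: 1)
  'rewrite' -> no (count: 1)
  'dog' -> no (count: 1)
  'sing' -> no (count: 1)
  'unlike' -> no (count: 1)
  'redo' -> no (count: 1)
  'rebuild' -> no (count: 1)
  'prepay' -> no (count: 1)
  'run' -> no (count: 1)
Total with prefix 'dis': 1

1


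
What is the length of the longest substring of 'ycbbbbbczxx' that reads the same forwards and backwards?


Scanning 'ycbbbbbczxx' for palindromic substrings.
Substring at positions 1-7: 'cbbbbbc'.
Check: reverse('cbbbbbc') = 'cbbbbbc' -> palindrome confirmed.
Neighbouring characters ('y' / 'z') break symmetry, so it cannot extend further.
No longer palindromic substring exists; longest length = 7

7


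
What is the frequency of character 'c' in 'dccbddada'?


Scanning 'dccbddada' for 'c':
  Position 1: 'c' -> MATCH (count: 1)
  Position 2: 'c' -> MATCH (count: 2)
Total occurrences of 'c': 2

2


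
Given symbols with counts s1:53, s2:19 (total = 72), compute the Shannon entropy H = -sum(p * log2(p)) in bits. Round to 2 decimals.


Computing entropy H = -sum(p_i * log2(p_i)):
  s1: p = 53/72 = 0.7361, -p*log2(p) = 0.3254
  s2: p = 19/72 = 0.2639, -p*log2(p) = 0.5072
H = sum of terms = 0.8326
Rounded to 2 decimals: 0.83

0.83


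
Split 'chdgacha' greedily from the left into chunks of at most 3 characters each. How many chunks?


'chdgacha' has 8 characters.
Chunking with max size 3:
  Chunk 1: 'chd' (positions 0-2)
  Chunk 2: 'gac' (positions 3-5)
  Chunk 3: 'ha' (positions 6-7)
Total chunks: ceil(8 / 3) = 3

3


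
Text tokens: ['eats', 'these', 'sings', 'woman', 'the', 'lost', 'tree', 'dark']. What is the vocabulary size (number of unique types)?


Listing all tokens and tracking unique types:
  Token 1: 'eats' -> NEW (unique so far: 1)
  Token 2: 'these' -> NEW (unique so far: 2)
  Token 3: 'sings' -> NEW (unique so far: 3)
  Token 4: 'woman' -> NEW (unique so far: 4)
  Token 5: 'the' -> NEW (unique so far: 5)
  Token 6: 'lost' -> NEW (unique so far: 6)
  Token 7: 'tree' -> NEW (unique so far: 7)
  Token 8: 'dark' -> NEW (unique so far: 8)
Unique types: ('dark', 'eats', 'lost', 'sings', 'the', 'these', 'tree', 'woman')
Vocabulary size: 8

8


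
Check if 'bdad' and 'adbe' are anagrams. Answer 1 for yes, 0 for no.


Sort characters of 'bdad': 'abdd'
Sort characters of 'adbe': 'abde'
Sorted forms differ -> they are NOT anagrams
Result: 0

0


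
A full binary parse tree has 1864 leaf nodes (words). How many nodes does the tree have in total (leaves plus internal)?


Leaf nodes (terminals): 1864
Internal nodes = n - 1 = 1864 - 1 = 1863
Total = leaves + internal = 1864 + 1863 = 3727

3727


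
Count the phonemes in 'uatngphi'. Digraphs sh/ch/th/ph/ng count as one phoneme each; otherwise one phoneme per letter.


Parsing 'uatngphi' greedily, digraphs first:
  'u' -> vowel phoneme (phonemes so far: 1)
  'a' -> vowel phoneme (phonemes so far: 2)
  't' -> consonant phoneme (phonemes so far: 3)
  'ng' -> digraph (1 consonant phoneme) (phonemes so far: 4)
  'ph' -> digraph (1 consonant phoneme) (phonemes so far: 5)
  'i' -> vowel phoneme (phonemes so far: 6)
Total phonemes: 6

6


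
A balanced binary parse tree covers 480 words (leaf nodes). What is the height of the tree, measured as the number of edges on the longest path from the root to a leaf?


In a balanced binary tree with n leaves the deepest leaf is ceil(log2(n)) edges below the root.
log2(480) = 8.9069
ceil(8.9069) = 9
height (edges) = 9

9


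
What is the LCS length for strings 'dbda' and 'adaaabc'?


DP table for LCS of 'dbda' and 'adaaabc':
       a  d  a  a  a  b  c
    0  0  0  0  0  0  0  0
  d 0  0  1  1  1  1  1  1
  b 0  0  1  1  1  1  2  2
  d 0  0  1  1  1  1  2  2
  a 0  1  1  2  2  2  2  2
LCS: 'db'
LCS length = 2

2


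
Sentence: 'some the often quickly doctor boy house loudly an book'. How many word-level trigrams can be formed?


Word trigrams from [10] words:
  Trigram 1: (some the often)
  Trigram 2: (the often quickly)
  Trigram 3: (often quickly doctor)
  Trigram 4: (quickly doctor boy)
  Trigram 5: (doctor boy house)
  Trigram 6: (boy house loudly)
  Trigram 7: (house loudly an)
  Trigram 8: (loudly an book)
Total word trigrams: 10 - 2 = 8

8


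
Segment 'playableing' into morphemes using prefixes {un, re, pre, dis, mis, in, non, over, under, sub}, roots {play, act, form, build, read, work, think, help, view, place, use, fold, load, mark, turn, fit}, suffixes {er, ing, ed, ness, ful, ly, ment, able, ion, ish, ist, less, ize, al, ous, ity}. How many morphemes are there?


Segmenting 'playableing' against the inventory:
  'play' -> root (morpheme 1)
  'able' -> suffix (morpheme 2)
  'ing' -> suffix (morpheme 3)
Total morphemes: 3

3


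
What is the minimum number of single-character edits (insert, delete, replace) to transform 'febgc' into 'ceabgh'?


Building DP table for s1='febgc' (len 5) and s2='ceabgh' (len 6):
       c  e  a  b  g  h
    0  1  2  3  4  5  6
  f 1  1  2  3  4  5  6
  e 2  2  1  2  3  4  5
  b 3  3  2  2  2  3  4
  g 4  4  3  3  3  2  3
  c 5  4  4  4  4  3  3
Edit distance = dp[5][6] = 3

3


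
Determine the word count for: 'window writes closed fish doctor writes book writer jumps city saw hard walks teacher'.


Counting words by splitting on spaces:
  Word 1: 'window'
  Word 2: 'writes'
  Word 3: 'closed'
  Word 4: 'fish'
  Word 5: 'doctor'
  Word 6: 'writes'
  Word 7: 'book'
  Word 8: 'writer'
  Word 9: 'jumps'
  Word 10: 'city'
  Word 11: 'saw'
  Word 12: 'hard'
  Word 13: 'walks'
  Word 14: 'teacher'
Total words: 14

14


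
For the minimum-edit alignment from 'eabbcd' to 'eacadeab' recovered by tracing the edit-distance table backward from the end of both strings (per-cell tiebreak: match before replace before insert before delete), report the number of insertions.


Edit distance = 6. Backtracking from cell (6, 8) with preference match > replace > insert > delete,
then listing the resulting alignment 'eabbcd' -> 'eacadeab' left to right:
  Step 1: keep 'e'
  Step 2: insert 'a' [insertion #1]
  Step 3: insert 'c' [insertion #2]
  Step 4: keep 'a'
  Step 5: replace b->d
  Step 6: replace b->e
  Step 7: replace c->a
  Step 8: replace d->b
Total insertions: 2

2


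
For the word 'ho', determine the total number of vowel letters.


Scanning each character of 'ho':
  Position 1: 'h' -> consonant (running count: 0)
  Position 2: 'o' -> vowel (running count: 1)
Total vowels: 1

1


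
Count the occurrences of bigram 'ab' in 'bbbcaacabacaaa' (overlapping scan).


Scanning 'bbbcaacabacaaa' for bigram 'ab':
  Position 0: 'bb' -> no
  Position 1: 'bb' -> no
  Position 2: 'bc' -> no
  Position 3: 'ca' -> no
  Position 4: 'aa' -> no
  Position 5: 'ac' -> no
  Position 6: 'ca' -> no
  Position 7: 'ab' -> MATCH
  Position 8: 'ba' -> no
  Position 9: 'ac' -> no
  Position 10: 'ca' -> no
  Position 11: 'aa' -> no
  Position 12: 'aa' -> no
Total matches: 1

1


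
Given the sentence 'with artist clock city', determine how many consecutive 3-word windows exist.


Word trigrams from [4] words:
  Trigram 1: (with artist clock)
  Trigram 2: (artist clock city)
Total word trigrams: 4 - 2 = 2

2


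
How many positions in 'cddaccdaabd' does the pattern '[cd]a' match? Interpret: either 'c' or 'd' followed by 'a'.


Pattern: [cd]a means either 'c' or 'd' followed by 'a'.
Scanning 'cddaccdaabd' position-by-position:
  Pos 0: window 'cd' -> no
  Pos 1: window 'dd' -> no
  Pos 2: window 'da' -> MATCH
  Pos 3: window 'ac' -> no
  Pos 4: window 'cc' -> no
  Pos 5: window 'cd' -> no
  Pos 6: window 'da' -> MATCH
  Pos 7: window 'aa' -> no
  Pos 8: window 'ab' -> no
  Pos 9: window 'bd' -> no
  Pos 10: window 'd' -> no
Total matches: 2

2
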